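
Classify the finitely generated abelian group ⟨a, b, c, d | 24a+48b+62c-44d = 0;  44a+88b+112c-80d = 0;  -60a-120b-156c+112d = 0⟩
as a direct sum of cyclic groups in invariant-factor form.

Answer: M ≅ ℤ^1 ⊕ ℤ/2 ⊕ ℤ/4 ⊕ ℤ/8

Derivation:
rank_ℚ(R)=3; free=4−3=1
SNF(R) diag = [2, 4, 8] → torsion [2, 4, 8]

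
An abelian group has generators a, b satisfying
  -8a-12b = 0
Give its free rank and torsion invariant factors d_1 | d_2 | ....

Answer: M ≅ ℤ^1 ⊕ ℤ/4

Derivation:
rank_ℚ(R)=1; free=2−1=1
SNF(R) diag = [4] → torsion [4]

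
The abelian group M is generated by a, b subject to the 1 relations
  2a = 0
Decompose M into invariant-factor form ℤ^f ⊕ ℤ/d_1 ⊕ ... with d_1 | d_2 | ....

rank_ℚ(R)=1; free=2−1=1
SNF(R) diag = [2] → torsion [2]

Answer: M ≅ ℤ^1 ⊕ ℤ/2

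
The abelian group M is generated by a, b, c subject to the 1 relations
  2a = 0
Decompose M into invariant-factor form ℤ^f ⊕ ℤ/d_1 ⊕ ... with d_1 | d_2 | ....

Answer: M ≅ ℤ^2 ⊕ ℤ/2

Derivation:
rank_ℚ(R)=1; free=3−1=2
SNF(R) diag = [2] → torsion [2]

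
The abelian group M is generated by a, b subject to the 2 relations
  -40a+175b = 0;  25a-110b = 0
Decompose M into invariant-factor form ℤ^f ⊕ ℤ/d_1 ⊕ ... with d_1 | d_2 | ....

rank_ℚ(R)=2; free=2−2=0
SNF(R) diag = [5, 5] → torsion [5, 5]

Answer: M ≅ ℤ/5 ⊕ ℤ/5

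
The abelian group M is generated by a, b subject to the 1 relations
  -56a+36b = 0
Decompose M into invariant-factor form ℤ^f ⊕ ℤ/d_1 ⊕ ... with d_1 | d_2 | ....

rank_ℚ(R)=1; free=2−1=1
SNF(R) diag = [4] → torsion [4]

Answer: M ≅ ℤ^1 ⊕ ℤ/4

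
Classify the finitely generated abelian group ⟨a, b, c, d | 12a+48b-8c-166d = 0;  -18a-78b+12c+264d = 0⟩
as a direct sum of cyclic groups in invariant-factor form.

Answer: M ≅ ℤ^2 ⊕ ℤ/2 ⊕ ℤ/6

Derivation:
rank_ℚ(R)=2; free=4−2=2
SNF(R) diag = [2, 6] → torsion [2, 6]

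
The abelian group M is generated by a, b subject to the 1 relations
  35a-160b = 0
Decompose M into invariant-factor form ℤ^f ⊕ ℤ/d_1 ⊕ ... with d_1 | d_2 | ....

rank_ℚ(R)=1; free=2−1=1
SNF(R) diag = [5] → torsion [5]

Answer: M ≅ ℤ^1 ⊕ ℤ/5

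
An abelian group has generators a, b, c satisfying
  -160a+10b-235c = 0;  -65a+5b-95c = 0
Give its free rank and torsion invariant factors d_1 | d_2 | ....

rank_ℚ(R)=2; free=3−2=1
SNF(R) diag = [5, 15] → torsion [5, 15]

Answer: M ≅ ℤ^1 ⊕ ℤ/5 ⊕ ℤ/15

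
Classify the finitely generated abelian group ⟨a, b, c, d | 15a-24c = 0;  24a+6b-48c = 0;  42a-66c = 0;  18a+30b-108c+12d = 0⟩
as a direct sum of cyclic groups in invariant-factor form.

rank_ℚ(R)=4; free=4−4=0
SNF(R) diag = [3, 6, 6, 12] → torsion [3, 6, 6, 12]

Answer: M ≅ ℤ/3 ⊕ ℤ/6 ⊕ ℤ/6 ⊕ ℤ/12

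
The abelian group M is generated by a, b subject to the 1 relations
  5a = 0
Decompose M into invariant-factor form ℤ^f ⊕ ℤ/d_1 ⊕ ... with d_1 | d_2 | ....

rank_ℚ(R)=1; free=2−1=1
SNF(R) diag = [5] → torsion [5]

Answer: M ≅ ℤ^1 ⊕ ℤ/5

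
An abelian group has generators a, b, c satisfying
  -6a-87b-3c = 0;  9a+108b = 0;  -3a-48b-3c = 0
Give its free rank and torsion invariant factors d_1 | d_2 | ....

rank_ℚ(R)=3; free=3−3=0
SNF(R) diag = [3, 3, 9] → torsion [3, 3, 9]

Answer: M ≅ ℤ/3 ⊕ ℤ/3 ⊕ ℤ/9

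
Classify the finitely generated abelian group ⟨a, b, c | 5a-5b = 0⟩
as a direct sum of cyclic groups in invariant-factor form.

rank_ℚ(R)=1; free=3−1=2
SNF(R) diag = [5] → torsion [5]

Answer: M ≅ ℤ^2 ⊕ ℤ/5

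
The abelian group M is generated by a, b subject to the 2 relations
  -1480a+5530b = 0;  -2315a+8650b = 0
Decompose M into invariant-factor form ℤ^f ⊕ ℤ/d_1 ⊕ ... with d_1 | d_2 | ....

rank_ℚ(R)=2; free=2−2=0
SNF(R) diag = [5, 10] → torsion [5, 10]

Answer: M ≅ ℤ/5 ⊕ ℤ/10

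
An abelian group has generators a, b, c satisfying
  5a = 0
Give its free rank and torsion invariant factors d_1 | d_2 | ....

rank_ℚ(R)=1; free=3−1=2
SNF(R) diag = [5] → torsion [5]

Answer: M ≅ ℤ^2 ⊕ ℤ/5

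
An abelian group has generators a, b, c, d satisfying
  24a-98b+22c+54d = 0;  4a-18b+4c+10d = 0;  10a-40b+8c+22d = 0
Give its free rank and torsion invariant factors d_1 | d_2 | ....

rank_ℚ(R)=3; free=4−3=1
SNF(R) diag = [2, 2, 2] → torsion [2, 2, 2]

Answer: M ≅ ℤ^1 ⊕ ℤ/2 ⊕ ℤ/2 ⊕ ℤ/2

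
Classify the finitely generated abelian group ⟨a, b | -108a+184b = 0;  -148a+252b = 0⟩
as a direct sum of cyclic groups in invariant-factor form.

Answer: M ≅ ℤ/4 ⊕ ℤ/4

Derivation:
rank_ℚ(R)=2; free=2−2=0
SNF(R) diag = [4, 4] → torsion [4, 4]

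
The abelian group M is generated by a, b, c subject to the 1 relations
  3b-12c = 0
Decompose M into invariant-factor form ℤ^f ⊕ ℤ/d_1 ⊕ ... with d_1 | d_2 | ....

rank_ℚ(R)=1; free=3−1=2
SNF(R) diag = [3] → torsion [3]

Answer: M ≅ ℤ^2 ⊕ ℤ/3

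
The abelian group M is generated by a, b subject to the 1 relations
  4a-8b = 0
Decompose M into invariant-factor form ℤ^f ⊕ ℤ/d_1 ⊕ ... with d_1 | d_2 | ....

rank_ℚ(R)=1; free=2−1=1
SNF(R) diag = [4] → torsion [4]

Answer: M ≅ ℤ^1 ⊕ ℤ/4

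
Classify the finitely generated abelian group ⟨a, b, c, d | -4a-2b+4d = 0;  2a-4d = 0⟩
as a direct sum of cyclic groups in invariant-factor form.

Answer: M ≅ ℤ^2 ⊕ ℤ/2 ⊕ ℤ/2

Derivation:
rank_ℚ(R)=2; free=4−2=2
SNF(R) diag = [2, 2] → torsion [2, 2]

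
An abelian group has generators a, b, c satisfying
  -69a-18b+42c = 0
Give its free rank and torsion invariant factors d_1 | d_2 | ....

Answer: M ≅ ℤ^2 ⊕ ℤ/3

Derivation:
rank_ℚ(R)=1; free=3−1=2
SNF(R) diag = [3] → torsion [3]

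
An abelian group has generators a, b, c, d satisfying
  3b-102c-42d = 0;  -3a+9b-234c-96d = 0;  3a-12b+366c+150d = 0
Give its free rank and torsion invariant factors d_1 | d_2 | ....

Answer: M ≅ ℤ^1 ⊕ ℤ/3 ⊕ ℤ/3 ⊕ ℤ/6

Derivation:
rank_ℚ(R)=3; free=4−3=1
SNF(R) diag = [3, 3, 6] → torsion [3, 3, 6]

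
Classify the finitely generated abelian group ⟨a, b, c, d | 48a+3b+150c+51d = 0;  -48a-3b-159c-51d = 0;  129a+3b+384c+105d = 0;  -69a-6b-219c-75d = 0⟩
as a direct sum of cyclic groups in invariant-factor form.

Answer: M ≅ ℤ/3 ⊕ ℤ/9 ⊕ ℤ/27 ⊕ ℤ/27

Derivation:
rank_ℚ(R)=4; free=4−4=0
SNF(R) diag = [3, 9, 27, 27] → torsion [3, 9, 27, 27]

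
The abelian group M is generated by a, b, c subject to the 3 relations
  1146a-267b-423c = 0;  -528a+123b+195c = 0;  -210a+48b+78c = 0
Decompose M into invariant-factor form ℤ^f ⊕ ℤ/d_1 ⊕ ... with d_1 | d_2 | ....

Answer: M ≅ ℤ/3 ⊕ ℤ/6 ⊕ ℤ/6

Derivation:
rank_ℚ(R)=3; free=3−3=0
SNF(R) diag = [3, 6, 6] → torsion [3, 6, 6]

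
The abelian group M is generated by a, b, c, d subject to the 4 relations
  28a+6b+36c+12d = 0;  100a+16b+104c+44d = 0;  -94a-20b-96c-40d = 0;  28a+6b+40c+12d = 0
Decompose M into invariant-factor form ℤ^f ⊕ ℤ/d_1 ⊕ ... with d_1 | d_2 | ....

Answer: M ≅ ℤ/2 ⊕ ℤ/2 ⊕ ℤ/4 ⊕ ℤ/12

Derivation:
rank_ℚ(R)=4; free=4−4=0
SNF(R) diag = [2, 2, 4, 12] → torsion [2, 2, 4, 12]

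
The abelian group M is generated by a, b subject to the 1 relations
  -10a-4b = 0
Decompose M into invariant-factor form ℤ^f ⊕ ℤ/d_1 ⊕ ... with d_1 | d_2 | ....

Answer: M ≅ ℤ^1 ⊕ ℤ/2

Derivation:
rank_ℚ(R)=1; free=2−1=1
SNF(R) diag = [2] → torsion [2]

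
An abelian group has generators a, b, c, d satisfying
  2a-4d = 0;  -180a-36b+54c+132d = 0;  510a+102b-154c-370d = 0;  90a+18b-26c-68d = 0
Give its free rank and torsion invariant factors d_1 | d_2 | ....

Answer: M ≅ ℤ/2 ⊕ ℤ/2 ⊕ ℤ/6 ⊕ ℤ/6

Derivation:
rank_ℚ(R)=4; free=4−4=0
SNF(R) diag = [2, 2, 6, 6] → torsion [2, 2, 6, 6]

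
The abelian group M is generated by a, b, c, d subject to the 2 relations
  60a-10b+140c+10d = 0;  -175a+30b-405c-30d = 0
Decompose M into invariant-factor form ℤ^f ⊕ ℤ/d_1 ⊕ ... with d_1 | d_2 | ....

Answer: M ≅ ℤ^2 ⊕ ℤ/5 ⊕ ℤ/10

Derivation:
rank_ℚ(R)=2; free=4−2=2
SNF(R) diag = [5, 10] → torsion [5, 10]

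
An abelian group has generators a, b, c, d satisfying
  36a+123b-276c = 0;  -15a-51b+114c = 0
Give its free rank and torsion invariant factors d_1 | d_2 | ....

Answer: M ≅ ℤ^2 ⊕ ℤ/3 ⊕ ℤ/3

Derivation:
rank_ℚ(R)=2; free=4−2=2
SNF(R) diag = [3, 3] → torsion [3, 3]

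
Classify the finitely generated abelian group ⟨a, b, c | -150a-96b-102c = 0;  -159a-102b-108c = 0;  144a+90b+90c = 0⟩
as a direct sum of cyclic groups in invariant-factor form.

rank_ℚ(R)=3; free=3−3=0
SNF(R) diag = [3, 6, 18] → torsion [3, 6, 18]

Answer: M ≅ ℤ/3 ⊕ ℤ/6 ⊕ ℤ/18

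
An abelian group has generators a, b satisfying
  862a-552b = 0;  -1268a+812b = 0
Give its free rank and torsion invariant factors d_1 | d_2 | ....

Answer: M ≅ ℤ/2 ⊕ ℤ/4

Derivation:
rank_ℚ(R)=2; free=2−2=0
SNF(R) diag = [2, 4] → torsion [2, 4]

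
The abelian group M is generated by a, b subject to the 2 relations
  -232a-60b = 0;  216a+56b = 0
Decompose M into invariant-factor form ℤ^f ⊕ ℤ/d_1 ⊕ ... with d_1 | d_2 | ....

rank_ℚ(R)=2; free=2−2=0
SNF(R) diag = [4, 8] → torsion [4, 8]

Answer: M ≅ ℤ/4 ⊕ ℤ/8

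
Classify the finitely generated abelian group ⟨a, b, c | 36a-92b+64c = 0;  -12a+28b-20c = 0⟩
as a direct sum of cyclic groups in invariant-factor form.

rank_ℚ(R)=2; free=3−2=1
SNF(R) diag = [4, 12] → torsion [4, 12]

Answer: M ≅ ℤ^1 ⊕ ℤ/4 ⊕ ℤ/12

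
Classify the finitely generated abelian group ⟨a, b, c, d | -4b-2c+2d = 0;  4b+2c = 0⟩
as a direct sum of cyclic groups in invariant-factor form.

rank_ℚ(R)=2; free=4−2=2
SNF(R) diag = [2, 2] → torsion [2, 2]

Answer: M ≅ ℤ^2 ⊕ ℤ/2 ⊕ ℤ/2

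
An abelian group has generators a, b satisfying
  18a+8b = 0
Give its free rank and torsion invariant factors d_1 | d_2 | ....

rank_ℚ(R)=1; free=2−1=1
SNF(R) diag = [2] → torsion [2]

Answer: M ≅ ℤ^1 ⊕ ℤ/2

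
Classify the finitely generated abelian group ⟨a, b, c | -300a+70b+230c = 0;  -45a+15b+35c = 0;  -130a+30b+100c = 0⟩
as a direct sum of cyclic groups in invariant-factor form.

Answer: M ≅ ℤ/5 ⊕ ℤ/10 ⊕ ℤ/10

Derivation:
rank_ℚ(R)=3; free=3−3=0
SNF(R) diag = [5, 10, 10] → torsion [5, 10, 10]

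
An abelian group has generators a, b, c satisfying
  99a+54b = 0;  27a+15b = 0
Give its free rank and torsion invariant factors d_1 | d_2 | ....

rank_ℚ(R)=2; free=3−2=1
SNF(R) diag = [3, 9] → torsion [3, 9]

Answer: M ≅ ℤ^1 ⊕ ℤ/3 ⊕ ℤ/9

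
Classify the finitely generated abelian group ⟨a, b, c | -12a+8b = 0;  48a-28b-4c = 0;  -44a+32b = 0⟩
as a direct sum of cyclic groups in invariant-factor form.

rank_ℚ(R)=3; free=3−3=0
SNF(R) diag = [4, 4, 8] → torsion [4, 4, 8]

Answer: M ≅ ℤ/4 ⊕ ℤ/4 ⊕ ℤ/8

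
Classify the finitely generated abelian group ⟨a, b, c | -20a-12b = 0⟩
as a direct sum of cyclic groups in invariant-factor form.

Answer: M ≅ ℤ^2 ⊕ ℤ/4

Derivation:
rank_ℚ(R)=1; free=3−1=2
SNF(R) diag = [4] → torsion [4]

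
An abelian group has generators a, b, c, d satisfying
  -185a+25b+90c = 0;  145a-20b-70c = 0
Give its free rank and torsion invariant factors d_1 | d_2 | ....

rank_ℚ(R)=2; free=4−2=2
SNF(R) diag = [5, 5] → torsion [5, 5]

Answer: M ≅ ℤ^2 ⊕ ℤ/5 ⊕ ℤ/5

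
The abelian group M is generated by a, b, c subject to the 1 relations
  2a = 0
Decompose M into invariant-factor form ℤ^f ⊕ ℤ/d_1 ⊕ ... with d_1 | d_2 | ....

Answer: M ≅ ℤ^2 ⊕ ℤ/2

Derivation:
rank_ℚ(R)=1; free=3−1=2
SNF(R) diag = [2] → torsion [2]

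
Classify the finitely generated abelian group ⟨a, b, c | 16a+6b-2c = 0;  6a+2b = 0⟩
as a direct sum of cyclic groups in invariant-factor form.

Answer: M ≅ ℤ^1 ⊕ ℤ/2 ⊕ ℤ/2

Derivation:
rank_ℚ(R)=2; free=3−2=1
SNF(R) diag = [2, 2] → torsion [2, 2]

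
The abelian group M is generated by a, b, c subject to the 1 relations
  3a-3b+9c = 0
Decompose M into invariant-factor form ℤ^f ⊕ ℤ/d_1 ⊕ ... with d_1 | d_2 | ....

Answer: M ≅ ℤ^2 ⊕ ℤ/3

Derivation:
rank_ℚ(R)=1; free=3−1=2
SNF(R) diag = [3] → torsion [3]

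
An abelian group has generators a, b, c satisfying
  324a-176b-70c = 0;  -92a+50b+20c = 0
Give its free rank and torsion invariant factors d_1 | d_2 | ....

rank_ℚ(R)=2; free=3−2=1
SNF(R) diag = [2, 2] → torsion [2, 2]

Answer: M ≅ ℤ^1 ⊕ ℤ/2 ⊕ ℤ/2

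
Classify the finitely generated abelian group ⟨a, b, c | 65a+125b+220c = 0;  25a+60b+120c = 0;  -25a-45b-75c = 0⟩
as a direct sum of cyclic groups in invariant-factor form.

Answer: M ≅ ℤ/5 ⊕ ℤ/5 ⊕ ℤ/15

Derivation:
rank_ℚ(R)=3; free=3−3=0
SNF(R) diag = [5, 5, 15] → torsion [5, 5, 15]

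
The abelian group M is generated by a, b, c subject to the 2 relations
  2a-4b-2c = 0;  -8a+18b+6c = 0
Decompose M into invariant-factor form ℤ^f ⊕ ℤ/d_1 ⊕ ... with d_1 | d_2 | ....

rank_ℚ(R)=2; free=3−2=1
SNF(R) diag = [2, 2] → torsion [2, 2]

Answer: M ≅ ℤ^1 ⊕ ℤ/2 ⊕ ℤ/2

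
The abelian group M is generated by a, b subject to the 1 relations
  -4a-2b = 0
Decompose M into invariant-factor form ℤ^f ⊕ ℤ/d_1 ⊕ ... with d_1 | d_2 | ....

Answer: M ≅ ℤ^1 ⊕ ℤ/2

Derivation:
rank_ℚ(R)=1; free=2−1=1
SNF(R) diag = [2] → torsion [2]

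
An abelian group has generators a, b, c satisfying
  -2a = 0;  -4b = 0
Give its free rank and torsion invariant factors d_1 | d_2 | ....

Answer: M ≅ ℤ^1 ⊕ ℤ/2 ⊕ ℤ/4

Derivation:
rank_ℚ(R)=2; free=3−2=1
SNF(R) diag = [2, 4] → torsion [2, 4]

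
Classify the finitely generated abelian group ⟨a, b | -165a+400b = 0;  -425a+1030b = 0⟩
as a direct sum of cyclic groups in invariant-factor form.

Answer: M ≅ ℤ/5 ⊕ ℤ/10

Derivation:
rank_ℚ(R)=2; free=2−2=0
SNF(R) diag = [5, 10] → torsion [5, 10]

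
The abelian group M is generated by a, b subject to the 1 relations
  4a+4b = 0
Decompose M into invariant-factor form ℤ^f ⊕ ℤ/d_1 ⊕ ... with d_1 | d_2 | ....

Answer: M ≅ ℤ^1 ⊕ ℤ/4

Derivation:
rank_ℚ(R)=1; free=2−1=1
SNF(R) diag = [4] → torsion [4]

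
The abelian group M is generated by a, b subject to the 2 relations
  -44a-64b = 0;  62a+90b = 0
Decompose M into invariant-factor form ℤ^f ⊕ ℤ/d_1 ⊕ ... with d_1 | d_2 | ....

Answer: M ≅ ℤ/2 ⊕ ℤ/4

Derivation:
rank_ℚ(R)=2; free=2−2=0
SNF(R) diag = [2, 4] → torsion [2, 4]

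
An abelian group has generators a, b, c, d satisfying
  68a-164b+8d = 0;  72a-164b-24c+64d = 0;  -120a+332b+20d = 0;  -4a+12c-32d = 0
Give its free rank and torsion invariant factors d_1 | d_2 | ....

Answer: M ≅ ℤ/4 ⊕ ℤ/4 ⊕ ℤ/12 ⊕ ℤ/36

Derivation:
rank_ℚ(R)=4; free=4−4=0
SNF(R) diag = [4, 4, 12, 36] → torsion [4, 4, 12, 36]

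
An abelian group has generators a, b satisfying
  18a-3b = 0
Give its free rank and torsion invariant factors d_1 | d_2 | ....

Answer: M ≅ ℤ^1 ⊕ ℤ/3

Derivation:
rank_ℚ(R)=1; free=2−1=1
SNF(R) diag = [3] → torsion [3]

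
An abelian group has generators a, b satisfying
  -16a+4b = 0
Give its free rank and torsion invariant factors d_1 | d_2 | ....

Answer: M ≅ ℤ^1 ⊕ ℤ/4

Derivation:
rank_ℚ(R)=1; free=2−1=1
SNF(R) diag = [4] → torsion [4]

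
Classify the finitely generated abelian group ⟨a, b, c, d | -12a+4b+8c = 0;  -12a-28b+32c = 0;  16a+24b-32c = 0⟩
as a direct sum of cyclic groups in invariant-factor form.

rank_ℚ(R)=3; free=4−3=1
SNF(R) diag = [4, 8, 8] → torsion [4, 8, 8]

Answer: M ≅ ℤ^1 ⊕ ℤ/4 ⊕ ℤ/8 ⊕ ℤ/8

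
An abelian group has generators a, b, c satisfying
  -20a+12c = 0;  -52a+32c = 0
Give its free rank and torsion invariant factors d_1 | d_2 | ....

Answer: M ≅ ℤ^1 ⊕ ℤ/4 ⊕ ℤ/4

Derivation:
rank_ℚ(R)=2; free=3−2=1
SNF(R) diag = [4, 4] → torsion [4, 4]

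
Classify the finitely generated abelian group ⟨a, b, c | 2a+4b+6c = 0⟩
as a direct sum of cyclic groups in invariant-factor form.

Answer: M ≅ ℤ^2 ⊕ ℤ/2

Derivation:
rank_ℚ(R)=1; free=3−1=2
SNF(R) diag = [2] → torsion [2]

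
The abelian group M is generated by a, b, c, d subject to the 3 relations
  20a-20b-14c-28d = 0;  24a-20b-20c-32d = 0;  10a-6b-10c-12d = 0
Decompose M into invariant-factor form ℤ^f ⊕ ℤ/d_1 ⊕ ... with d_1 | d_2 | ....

Answer: M ≅ ℤ^1 ⊕ ℤ/2 ⊕ ℤ/2 ⊕ ℤ/4

Derivation:
rank_ℚ(R)=3; free=4−3=1
SNF(R) diag = [2, 2, 4] → torsion [2, 2, 4]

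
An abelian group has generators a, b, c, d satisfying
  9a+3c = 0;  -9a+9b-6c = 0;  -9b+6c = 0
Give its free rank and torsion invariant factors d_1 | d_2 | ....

Answer: M ≅ ℤ^1 ⊕ ℤ/3 ⊕ ℤ/9 ⊕ ℤ/9

Derivation:
rank_ℚ(R)=3; free=4−3=1
SNF(R) diag = [3, 9, 9] → torsion [3, 9, 9]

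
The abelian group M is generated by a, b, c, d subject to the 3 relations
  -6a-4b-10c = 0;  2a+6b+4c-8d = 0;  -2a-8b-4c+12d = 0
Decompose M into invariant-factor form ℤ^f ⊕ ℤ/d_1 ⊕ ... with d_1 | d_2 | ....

rank_ℚ(R)=3; free=4−3=1
SNF(R) diag = [2, 2, 2] → torsion [2, 2, 2]

Answer: M ≅ ℤ^1 ⊕ ℤ/2 ⊕ ℤ/2 ⊕ ℤ/2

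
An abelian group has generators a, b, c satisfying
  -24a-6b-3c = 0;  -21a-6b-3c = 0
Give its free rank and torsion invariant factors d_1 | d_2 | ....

Answer: M ≅ ℤ^1 ⊕ ℤ/3 ⊕ ℤ/3

Derivation:
rank_ℚ(R)=2; free=3−2=1
SNF(R) diag = [3, 3] → torsion [3, 3]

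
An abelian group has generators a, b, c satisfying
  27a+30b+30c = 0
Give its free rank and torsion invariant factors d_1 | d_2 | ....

Answer: M ≅ ℤ^2 ⊕ ℤ/3

Derivation:
rank_ℚ(R)=1; free=3−1=2
SNF(R) diag = [3] → torsion [3]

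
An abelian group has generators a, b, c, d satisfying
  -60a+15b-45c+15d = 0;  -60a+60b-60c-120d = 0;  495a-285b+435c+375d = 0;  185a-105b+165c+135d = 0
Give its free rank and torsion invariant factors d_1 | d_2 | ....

rank_ℚ(R)=4; free=4−4=0
SNF(R) diag = [5, 15, 30, 60] → torsion [5, 15, 30, 60]

Answer: M ≅ ℤ/5 ⊕ ℤ/15 ⊕ ℤ/30 ⊕ ℤ/60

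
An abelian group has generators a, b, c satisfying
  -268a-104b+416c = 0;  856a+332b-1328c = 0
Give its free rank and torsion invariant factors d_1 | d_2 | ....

rank_ℚ(R)=2; free=3−2=1
SNF(R) diag = [4, 12] → torsion [4, 12]

Answer: M ≅ ℤ^1 ⊕ ℤ/4 ⊕ ℤ/12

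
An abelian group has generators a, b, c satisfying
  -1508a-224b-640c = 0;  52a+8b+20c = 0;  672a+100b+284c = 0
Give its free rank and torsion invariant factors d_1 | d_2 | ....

rank_ℚ(R)=3; free=3−3=0
SNF(R) diag = [4, 4, 4] → torsion [4, 4, 4]

Answer: M ≅ ℤ/4 ⊕ ℤ/4 ⊕ ℤ/4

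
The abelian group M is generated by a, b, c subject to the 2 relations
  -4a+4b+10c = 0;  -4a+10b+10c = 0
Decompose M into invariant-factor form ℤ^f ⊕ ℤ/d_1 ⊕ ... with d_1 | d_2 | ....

rank_ℚ(R)=2; free=3−2=1
SNF(R) diag = [2, 6] → torsion [2, 6]

Answer: M ≅ ℤ^1 ⊕ ℤ/2 ⊕ ℤ/6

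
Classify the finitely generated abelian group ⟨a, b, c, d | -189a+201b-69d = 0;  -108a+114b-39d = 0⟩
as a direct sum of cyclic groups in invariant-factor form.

rank_ℚ(R)=2; free=4−2=2
SNF(R) diag = [3, 9] → torsion [3, 9]

Answer: M ≅ ℤ^2 ⊕ ℤ/3 ⊕ ℤ/9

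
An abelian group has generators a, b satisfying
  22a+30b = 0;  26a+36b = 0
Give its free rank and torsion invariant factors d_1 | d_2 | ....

rank_ℚ(R)=2; free=2−2=0
SNF(R) diag = [2, 6] → torsion [2, 6]

Answer: M ≅ ℤ/2 ⊕ ℤ/6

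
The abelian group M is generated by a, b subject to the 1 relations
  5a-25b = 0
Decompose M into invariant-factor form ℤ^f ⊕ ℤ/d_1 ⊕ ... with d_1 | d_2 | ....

rank_ℚ(R)=1; free=2−1=1
SNF(R) diag = [5] → torsion [5]

Answer: M ≅ ℤ^1 ⊕ ℤ/5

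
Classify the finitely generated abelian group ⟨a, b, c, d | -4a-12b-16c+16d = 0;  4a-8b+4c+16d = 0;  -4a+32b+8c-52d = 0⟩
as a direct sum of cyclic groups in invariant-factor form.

rank_ℚ(R)=3; free=4−3=1
SNF(R) diag = [4, 4, 12] → torsion [4, 4, 12]

Answer: M ≅ ℤ^1 ⊕ ℤ/4 ⊕ ℤ/4 ⊕ ℤ/12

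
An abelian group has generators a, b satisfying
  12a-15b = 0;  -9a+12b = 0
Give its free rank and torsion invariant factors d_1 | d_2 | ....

rank_ℚ(R)=2; free=2−2=0
SNF(R) diag = [3, 3] → torsion [3, 3]

Answer: M ≅ ℤ/3 ⊕ ℤ/3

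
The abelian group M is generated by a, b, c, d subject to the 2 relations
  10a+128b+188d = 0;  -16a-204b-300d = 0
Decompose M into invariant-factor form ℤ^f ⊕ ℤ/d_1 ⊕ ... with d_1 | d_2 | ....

rank_ℚ(R)=2; free=4−2=2
SNF(R) diag = [2, 4] → torsion [2, 4]

Answer: M ≅ ℤ^2 ⊕ ℤ/2 ⊕ ℤ/4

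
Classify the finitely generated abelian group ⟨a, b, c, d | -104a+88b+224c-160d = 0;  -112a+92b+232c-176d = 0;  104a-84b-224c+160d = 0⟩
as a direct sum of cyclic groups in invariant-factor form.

rank_ℚ(R)=3; free=4−3=1
SNF(R) diag = [4, 8, 24] → torsion [4, 8, 24]

Answer: M ≅ ℤ^1 ⊕ ℤ/4 ⊕ ℤ/8 ⊕ ℤ/24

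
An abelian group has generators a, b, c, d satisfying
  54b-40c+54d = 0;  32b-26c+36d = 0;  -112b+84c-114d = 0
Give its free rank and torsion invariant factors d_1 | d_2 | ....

Answer: M ≅ ℤ^1 ⊕ ℤ/2 ⊕ ℤ/2 ⊕ ℤ/6

Derivation:
rank_ℚ(R)=3; free=4−3=1
SNF(R) diag = [2, 2, 6] → torsion [2, 2, 6]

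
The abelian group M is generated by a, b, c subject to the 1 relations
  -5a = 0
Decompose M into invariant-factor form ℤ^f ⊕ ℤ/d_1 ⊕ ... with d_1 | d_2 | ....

rank_ℚ(R)=1; free=3−1=2
SNF(R) diag = [5] → torsion [5]

Answer: M ≅ ℤ^2 ⊕ ℤ/5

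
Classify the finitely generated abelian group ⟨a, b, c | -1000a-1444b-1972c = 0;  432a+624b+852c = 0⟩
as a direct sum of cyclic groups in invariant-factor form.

Answer: M ≅ ℤ^1 ⊕ ℤ/4 ⊕ ℤ/12

Derivation:
rank_ℚ(R)=2; free=3−2=1
SNF(R) diag = [4, 12] → torsion [4, 12]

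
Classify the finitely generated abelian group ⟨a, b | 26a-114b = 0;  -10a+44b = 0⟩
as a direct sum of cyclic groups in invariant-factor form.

rank_ℚ(R)=2; free=2−2=0
SNF(R) diag = [2, 2] → torsion [2, 2]

Answer: M ≅ ℤ/2 ⊕ ℤ/2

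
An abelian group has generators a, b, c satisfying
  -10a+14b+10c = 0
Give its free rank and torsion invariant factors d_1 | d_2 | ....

rank_ℚ(R)=1; free=3−1=2
SNF(R) diag = [2] → torsion [2]

Answer: M ≅ ℤ^2 ⊕ ℤ/2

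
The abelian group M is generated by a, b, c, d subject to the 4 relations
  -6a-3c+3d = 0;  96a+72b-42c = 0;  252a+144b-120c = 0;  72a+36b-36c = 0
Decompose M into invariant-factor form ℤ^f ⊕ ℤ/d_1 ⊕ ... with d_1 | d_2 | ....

rank_ℚ(R)=4; free=4−4=0
SNF(R) diag = [3, 6, 12, 36] → torsion [3, 6, 12, 36]

Answer: M ≅ ℤ/3 ⊕ ℤ/6 ⊕ ℤ/12 ⊕ ℤ/36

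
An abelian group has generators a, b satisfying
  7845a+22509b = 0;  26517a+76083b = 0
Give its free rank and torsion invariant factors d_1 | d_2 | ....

rank_ℚ(R)=2; free=2−2=0
SNF(R) diag = [3, 6] → torsion [3, 6]

Answer: M ≅ ℤ/3 ⊕ ℤ/6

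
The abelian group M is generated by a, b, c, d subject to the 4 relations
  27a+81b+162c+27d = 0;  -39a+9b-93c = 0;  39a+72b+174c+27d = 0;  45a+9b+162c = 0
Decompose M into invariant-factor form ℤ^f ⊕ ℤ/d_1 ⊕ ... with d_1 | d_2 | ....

rank_ℚ(R)=4; free=4−4=0
SNF(R) diag = [3, 9, 27, 27] → torsion [3, 9, 27, 27]

Answer: M ≅ ℤ/3 ⊕ ℤ/9 ⊕ ℤ/27 ⊕ ℤ/27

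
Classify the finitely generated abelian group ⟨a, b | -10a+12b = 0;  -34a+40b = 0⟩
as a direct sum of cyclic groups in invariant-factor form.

rank_ℚ(R)=2; free=2−2=0
SNF(R) diag = [2, 4] → torsion [2, 4]

Answer: M ≅ ℤ/2 ⊕ ℤ/4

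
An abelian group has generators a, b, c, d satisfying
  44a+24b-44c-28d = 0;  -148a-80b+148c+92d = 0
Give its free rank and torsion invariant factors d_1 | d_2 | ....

Answer: M ≅ ℤ^2 ⊕ ℤ/4 ⊕ ℤ/8

Derivation:
rank_ℚ(R)=2; free=4−2=2
SNF(R) diag = [4, 8] → torsion [4, 8]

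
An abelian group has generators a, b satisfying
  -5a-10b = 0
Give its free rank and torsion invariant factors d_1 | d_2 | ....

rank_ℚ(R)=1; free=2−1=1
SNF(R) diag = [5] → torsion [5]

Answer: M ≅ ℤ^1 ⊕ ℤ/5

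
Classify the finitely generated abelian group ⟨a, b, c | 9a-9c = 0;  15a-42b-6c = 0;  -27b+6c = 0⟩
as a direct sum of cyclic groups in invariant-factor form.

Answer: M ≅ ℤ/3 ⊕ ℤ/3 ⊕ ℤ/9

Derivation:
rank_ℚ(R)=3; free=3−3=0
SNF(R) diag = [3, 3, 9] → torsion [3, 3, 9]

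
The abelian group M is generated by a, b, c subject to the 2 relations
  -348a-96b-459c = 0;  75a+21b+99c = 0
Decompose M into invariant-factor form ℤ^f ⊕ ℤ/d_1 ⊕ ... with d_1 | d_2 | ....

Answer: M ≅ ℤ^1 ⊕ ℤ/3 ⊕ ℤ/9

Derivation:
rank_ℚ(R)=2; free=3−2=1
SNF(R) diag = [3, 9] → torsion [3, 9]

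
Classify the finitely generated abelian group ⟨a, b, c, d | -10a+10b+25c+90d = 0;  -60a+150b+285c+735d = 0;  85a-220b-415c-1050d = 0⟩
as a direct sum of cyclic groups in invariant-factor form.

rank_ℚ(R)=3; free=4−3=1
SNF(R) diag = [5, 15, 45] → torsion [5, 15, 45]

Answer: M ≅ ℤ^1 ⊕ ℤ/5 ⊕ ℤ/15 ⊕ ℤ/45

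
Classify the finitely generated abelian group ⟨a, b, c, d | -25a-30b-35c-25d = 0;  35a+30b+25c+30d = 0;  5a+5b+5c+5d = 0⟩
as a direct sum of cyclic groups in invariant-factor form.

rank_ℚ(R)=3; free=4−3=1
SNF(R) diag = [5, 5, 5] → torsion [5, 5, 5]

Answer: M ≅ ℤ^1 ⊕ ℤ/5 ⊕ ℤ/5 ⊕ ℤ/5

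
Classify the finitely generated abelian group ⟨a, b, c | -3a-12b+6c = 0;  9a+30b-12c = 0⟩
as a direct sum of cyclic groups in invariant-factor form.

Answer: M ≅ ℤ^1 ⊕ ℤ/3 ⊕ ℤ/6

Derivation:
rank_ℚ(R)=2; free=3−2=1
SNF(R) diag = [3, 6] → torsion [3, 6]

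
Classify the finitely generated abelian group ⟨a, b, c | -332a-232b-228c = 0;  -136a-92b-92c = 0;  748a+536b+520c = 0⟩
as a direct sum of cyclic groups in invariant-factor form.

rank_ℚ(R)=3; free=3−3=0
SNF(R) diag = [4, 4, 12] → torsion [4, 4, 12]

Answer: M ≅ ℤ/4 ⊕ ℤ/4 ⊕ ℤ/12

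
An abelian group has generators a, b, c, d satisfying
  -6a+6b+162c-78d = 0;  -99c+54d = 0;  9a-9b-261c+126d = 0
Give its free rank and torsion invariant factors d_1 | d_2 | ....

Answer: M ≅ ℤ^1 ⊕ ℤ/3 ⊕ ℤ/9 ⊕ ℤ/18

Derivation:
rank_ℚ(R)=3; free=4−3=1
SNF(R) diag = [3, 9, 18] → torsion [3, 9, 18]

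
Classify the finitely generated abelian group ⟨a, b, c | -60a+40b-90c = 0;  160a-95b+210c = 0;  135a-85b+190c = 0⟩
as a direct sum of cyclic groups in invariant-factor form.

rank_ℚ(R)=3; free=3−3=0
SNF(R) diag = [5, 5, 10] → torsion [5, 5, 10]

Answer: M ≅ ℤ/5 ⊕ ℤ/5 ⊕ ℤ/10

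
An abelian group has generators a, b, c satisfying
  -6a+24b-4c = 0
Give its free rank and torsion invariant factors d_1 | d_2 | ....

rank_ℚ(R)=1; free=3−1=2
SNF(R) diag = [2] → torsion [2]

Answer: M ≅ ℤ^2 ⊕ ℤ/2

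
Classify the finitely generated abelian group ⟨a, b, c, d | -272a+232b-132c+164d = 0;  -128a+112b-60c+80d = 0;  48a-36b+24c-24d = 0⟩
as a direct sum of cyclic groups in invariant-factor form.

Answer: M ≅ ℤ^1 ⊕ ℤ/4 ⊕ ℤ/12 ⊕ ℤ/12

Derivation:
rank_ℚ(R)=3; free=4−3=1
SNF(R) diag = [4, 12, 12] → torsion [4, 12, 12]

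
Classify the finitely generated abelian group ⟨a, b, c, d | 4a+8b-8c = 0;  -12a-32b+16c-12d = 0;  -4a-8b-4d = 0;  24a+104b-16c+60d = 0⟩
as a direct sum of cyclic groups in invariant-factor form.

Answer: M ≅ ℤ/4 ⊕ ℤ/4 ⊕ ℤ/8 ⊕ ℤ/24

Derivation:
rank_ℚ(R)=4; free=4−4=0
SNF(R) diag = [4, 4, 8, 24] → torsion [4, 4, 8, 24]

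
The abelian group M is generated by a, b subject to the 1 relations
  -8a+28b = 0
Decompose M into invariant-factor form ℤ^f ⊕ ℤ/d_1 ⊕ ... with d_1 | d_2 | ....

rank_ℚ(R)=1; free=2−1=1
SNF(R) diag = [4] → torsion [4]

Answer: M ≅ ℤ^1 ⊕ ℤ/4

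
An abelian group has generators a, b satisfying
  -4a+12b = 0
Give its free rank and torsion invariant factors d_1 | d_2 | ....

rank_ℚ(R)=1; free=2−1=1
SNF(R) diag = [4] → torsion [4]

Answer: M ≅ ℤ^1 ⊕ ℤ/4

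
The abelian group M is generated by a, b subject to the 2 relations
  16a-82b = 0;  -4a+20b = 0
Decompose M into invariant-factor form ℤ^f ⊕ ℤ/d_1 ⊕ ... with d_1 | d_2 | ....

Answer: M ≅ ℤ/2 ⊕ ℤ/4

Derivation:
rank_ℚ(R)=2; free=2−2=0
SNF(R) diag = [2, 4] → torsion [2, 4]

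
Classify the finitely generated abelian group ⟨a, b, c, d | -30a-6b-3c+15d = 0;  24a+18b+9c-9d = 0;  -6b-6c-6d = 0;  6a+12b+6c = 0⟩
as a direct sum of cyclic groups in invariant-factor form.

rank_ℚ(R)=4; free=4−4=0
SNF(R) diag = [3, 6, 6, 6] → torsion [3, 6, 6, 6]

Answer: M ≅ ℤ/3 ⊕ ℤ/6 ⊕ ℤ/6 ⊕ ℤ/6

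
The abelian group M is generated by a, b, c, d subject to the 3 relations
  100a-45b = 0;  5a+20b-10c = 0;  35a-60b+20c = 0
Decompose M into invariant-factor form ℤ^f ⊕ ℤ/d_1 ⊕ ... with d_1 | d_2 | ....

Answer: M ≅ ℤ^1 ⊕ ℤ/5 ⊕ ℤ/5 ⊕ ℤ/10

Derivation:
rank_ℚ(R)=3; free=4−3=1
SNF(R) diag = [5, 5, 10] → torsion [5, 5, 10]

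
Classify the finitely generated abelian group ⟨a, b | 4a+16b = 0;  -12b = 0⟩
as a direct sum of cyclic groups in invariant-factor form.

Answer: M ≅ ℤ/4 ⊕ ℤ/12

Derivation:
rank_ℚ(R)=2; free=2−2=0
SNF(R) diag = [4, 12] → torsion [4, 12]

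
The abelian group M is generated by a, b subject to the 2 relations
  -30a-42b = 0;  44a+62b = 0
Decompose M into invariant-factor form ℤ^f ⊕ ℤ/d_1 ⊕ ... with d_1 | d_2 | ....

Answer: M ≅ ℤ/2 ⊕ ℤ/6

Derivation:
rank_ℚ(R)=2; free=2−2=0
SNF(R) diag = [2, 6] → torsion [2, 6]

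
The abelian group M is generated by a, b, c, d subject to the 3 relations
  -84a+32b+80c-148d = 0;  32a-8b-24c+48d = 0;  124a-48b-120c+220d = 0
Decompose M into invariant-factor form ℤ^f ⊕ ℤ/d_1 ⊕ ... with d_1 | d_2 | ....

Answer: M ≅ ℤ^1 ⊕ ℤ/4 ⊕ ℤ/8 ⊕ ℤ/8

Derivation:
rank_ℚ(R)=3; free=4−3=1
SNF(R) diag = [4, 8, 8] → torsion [4, 8, 8]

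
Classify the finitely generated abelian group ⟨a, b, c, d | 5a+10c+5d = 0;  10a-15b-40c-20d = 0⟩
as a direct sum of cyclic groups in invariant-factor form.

Answer: M ≅ ℤ^2 ⊕ ℤ/5 ⊕ ℤ/15

Derivation:
rank_ℚ(R)=2; free=4−2=2
SNF(R) diag = [5, 15] → torsion [5, 15]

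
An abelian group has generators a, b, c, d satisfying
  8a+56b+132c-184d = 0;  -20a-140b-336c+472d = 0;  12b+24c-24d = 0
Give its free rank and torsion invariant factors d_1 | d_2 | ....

rank_ℚ(R)=3; free=4−3=1
SNF(R) diag = [4, 12, 12] → torsion [4, 12, 12]

Answer: M ≅ ℤ^1 ⊕ ℤ/4 ⊕ ℤ/12 ⊕ ℤ/12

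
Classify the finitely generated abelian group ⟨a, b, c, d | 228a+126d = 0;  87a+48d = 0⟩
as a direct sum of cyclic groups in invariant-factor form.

Answer: M ≅ ℤ^2 ⊕ ℤ/3 ⊕ ℤ/6

Derivation:
rank_ℚ(R)=2; free=4−2=2
SNF(R) diag = [3, 6] → torsion [3, 6]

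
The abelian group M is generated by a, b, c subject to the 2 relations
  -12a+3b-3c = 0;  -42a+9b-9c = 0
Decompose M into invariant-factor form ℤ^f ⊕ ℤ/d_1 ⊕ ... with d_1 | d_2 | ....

Answer: M ≅ ℤ^1 ⊕ ℤ/3 ⊕ ℤ/6

Derivation:
rank_ℚ(R)=2; free=3−2=1
SNF(R) diag = [3, 6] → torsion [3, 6]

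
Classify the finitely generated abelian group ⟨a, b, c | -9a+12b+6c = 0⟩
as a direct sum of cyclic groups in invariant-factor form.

Answer: M ≅ ℤ^2 ⊕ ℤ/3

Derivation:
rank_ℚ(R)=1; free=3−1=2
SNF(R) diag = [3] → torsion [3]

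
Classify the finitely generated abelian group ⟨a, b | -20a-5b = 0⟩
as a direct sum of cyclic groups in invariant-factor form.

Answer: M ≅ ℤ^1 ⊕ ℤ/5

Derivation:
rank_ℚ(R)=1; free=2−1=1
SNF(R) diag = [5] → torsion [5]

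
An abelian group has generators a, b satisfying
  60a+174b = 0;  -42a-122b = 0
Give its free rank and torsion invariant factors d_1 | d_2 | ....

Answer: M ≅ ℤ/2 ⊕ ℤ/6

Derivation:
rank_ℚ(R)=2; free=2−2=0
SNF(R) diag = [2, 6] → torsion [2, 6]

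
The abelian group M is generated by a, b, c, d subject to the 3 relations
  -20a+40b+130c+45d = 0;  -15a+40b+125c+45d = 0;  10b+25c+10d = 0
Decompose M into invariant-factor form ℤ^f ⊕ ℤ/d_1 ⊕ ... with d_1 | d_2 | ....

Answer: M ≅ ℤ^1 ⊕ ℤ/5 ⊕ ℤ/5 ⊕ ℤ/5

Derivation:
rank_ℚ(R)=3; free=4−3=1
SNF(R) diag = [5, 5, 5] → torsion [5, 5, 5]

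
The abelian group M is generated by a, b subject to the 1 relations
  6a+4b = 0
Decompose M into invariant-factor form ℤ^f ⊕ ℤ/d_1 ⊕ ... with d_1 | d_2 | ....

Answer: M ≅ ℤ^1 ⊕ ℤ/2

Derivation:
rank_ℚ(R)=1; free=2−1=1
SNF(R) diag = [2] → torsion [2]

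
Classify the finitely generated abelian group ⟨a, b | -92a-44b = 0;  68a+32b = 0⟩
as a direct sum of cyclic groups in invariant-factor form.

rank_ℚ(R)=2; free=2−2=0
SNF(R) diag = [4, 12] → torsion [4, 12]

Answer: M ≅ ℤ/4 ⊕ ℤ/12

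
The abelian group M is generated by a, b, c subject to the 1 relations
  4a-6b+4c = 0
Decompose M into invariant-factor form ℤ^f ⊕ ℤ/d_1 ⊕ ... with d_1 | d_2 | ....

rank_ℚ(R)=1; free=3−1=2
SNF(R) diag = [2] → torsion [2]

Answer: M ≅ ℤ^2 ⊕ ℤ/2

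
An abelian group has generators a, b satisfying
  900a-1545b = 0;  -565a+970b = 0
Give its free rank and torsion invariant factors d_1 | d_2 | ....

rank_ℚ(R)=2; free=2−2=0
SNF(R) diag = [5, 15] → torsion [5, 15]

Answer: M ≅ ℤ/5 ⊕ ℤ/15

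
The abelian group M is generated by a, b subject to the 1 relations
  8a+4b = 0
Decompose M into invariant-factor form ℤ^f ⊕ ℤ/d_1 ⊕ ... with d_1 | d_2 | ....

rank_ℚ(R)=1; free=2−1=1
SNF(R) diag = [4] → torsion [4]

Answer: M ≅ ℤ^1 ⊕ ℤ/4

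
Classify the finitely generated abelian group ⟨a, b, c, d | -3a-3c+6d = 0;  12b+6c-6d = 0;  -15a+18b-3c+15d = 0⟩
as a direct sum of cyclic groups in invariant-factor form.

rank_ℚ(R)=3; free=4−3=1
SNF(R) diag = [3, 3, 6] → torsion [3, 3, 6]

Answer: M ≅ ℤ^1 ⊕ ℤ/3 ⊕ ℤ/3 ⊕ ℤ/6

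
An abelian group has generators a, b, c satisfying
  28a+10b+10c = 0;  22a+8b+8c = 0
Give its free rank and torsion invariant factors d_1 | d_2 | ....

rank_ℚ(R)=2; free=3−2=1
SNF(R) diag = [2, 2] → torsion [2, 2]

Answer: M ≅ ℤ^1 ⊕ ℤ/2 ⊕ ℤ/2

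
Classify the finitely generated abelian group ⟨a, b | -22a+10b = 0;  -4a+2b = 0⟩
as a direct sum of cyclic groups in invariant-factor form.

rank_ℚ(R)=2; free=2−2=0
SNF(R) diag = [2, 2] → torsion [2, 2]

Answer: M ≅ ℤ/2 ⊕ ℤ/2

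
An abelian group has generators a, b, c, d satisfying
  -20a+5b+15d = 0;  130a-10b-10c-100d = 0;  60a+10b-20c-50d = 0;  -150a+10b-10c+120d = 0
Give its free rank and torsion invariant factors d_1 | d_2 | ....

Answer: M ≅ ℤ/5 ⊕ ℤ/10 ⊕ ℤ/20 ⊕ ℤ/40

Derivation:
rank_ℚ(R)=4; free=4−4=0
SNF(R) diag = [5, 10, 20, 40] → torsion [5, 10, 20, 40]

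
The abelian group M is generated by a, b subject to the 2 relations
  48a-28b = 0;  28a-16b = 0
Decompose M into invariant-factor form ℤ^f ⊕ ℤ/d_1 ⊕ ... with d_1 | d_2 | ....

rank_ℚ(R)=2; free=2−2=0
SNF(R) diag = [4, 4] → torsion [4, 4]

Answer: M ≅ ℤ/4 ⊕ ℤ/4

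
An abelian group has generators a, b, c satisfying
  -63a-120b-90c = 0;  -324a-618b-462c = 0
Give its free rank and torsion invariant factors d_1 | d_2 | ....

Answer: M ≅ ℤ^1 ⊕ ℤ/3 ⊕ ℤ/6

Derivation:
rank_ℚ(R)=2; free=3−2=1
SNF(R) diag = [3, 6] → torsion [3, 6]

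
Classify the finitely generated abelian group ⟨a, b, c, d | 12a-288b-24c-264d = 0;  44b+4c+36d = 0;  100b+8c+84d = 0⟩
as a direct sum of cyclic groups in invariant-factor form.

rank_ℚ(R)=3; free=4−3=1
SNF(R) diag = [4, 12, 12] → torsion [4, 12, 12]

Answer: M ≅ ℤ^1 ⊕ ℤ/4 ⊕ ℤ/12 ⊕ ℤ/12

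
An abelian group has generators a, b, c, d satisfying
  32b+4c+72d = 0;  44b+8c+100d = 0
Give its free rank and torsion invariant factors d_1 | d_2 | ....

Answer: M ≅ ℤ^2 ⊕ ℤ/4 ⊕ ℤ/4

Derivation:
rank_ℚ(R)=2; free=4−2=2
SNF(R) diag = [4, 4] → torsion [4, 4]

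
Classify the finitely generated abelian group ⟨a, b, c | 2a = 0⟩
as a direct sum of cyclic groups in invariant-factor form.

Answer: M ≅ ℤ^2 ⊕ ℤ/2

Derivation:
rank_ℚ(R)=1; free=3−1=2
SNF(R) diag = [2] → torsion [2]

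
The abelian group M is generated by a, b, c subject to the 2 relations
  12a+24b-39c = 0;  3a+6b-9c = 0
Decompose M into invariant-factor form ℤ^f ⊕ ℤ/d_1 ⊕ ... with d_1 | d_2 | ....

rank_ℚ(R)=2; free=3−2=1
SNF(R) diag = [3, 3] → torsion [3, 3]

Answer: M ≅ ℤ^1 ⊕ ℤ/3 ⊕ ℤ/3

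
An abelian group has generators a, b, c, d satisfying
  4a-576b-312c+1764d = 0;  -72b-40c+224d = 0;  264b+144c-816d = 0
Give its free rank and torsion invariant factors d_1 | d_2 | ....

rank_ℚ(R)=3; free=4−3=1
SNF(R) diag = [4, 8, 24] → torsion [4, 8, 24]

Answer: M ≅ ℤ^1 ⊕ ℤ/4 ⊕ ℤ/8 ⊕ ℤ/24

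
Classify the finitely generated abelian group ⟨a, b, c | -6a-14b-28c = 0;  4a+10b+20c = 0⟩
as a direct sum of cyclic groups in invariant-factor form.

Answer: M ≅ ℤ^1 ⊕ ℤ/2 ⊕ ℤ/2

Derivation:
rank_ℚ(R)=2; free=3−2=1
SNF(R) diag = [2, 2] → torsion [2, 2]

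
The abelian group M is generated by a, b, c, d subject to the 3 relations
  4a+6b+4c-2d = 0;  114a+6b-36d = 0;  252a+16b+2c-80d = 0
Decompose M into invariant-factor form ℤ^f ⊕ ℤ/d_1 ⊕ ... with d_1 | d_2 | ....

Answer: M ≅ ℤ^1 ⊕ ℤ/2 ⊕ ℤ/2 ⊕ ℤ/6

Derivation:
rank_ℚ(R)=3; free=4−3=1
SNF(R) diag = [2, 2, 6] → torsion [2, 2, 6]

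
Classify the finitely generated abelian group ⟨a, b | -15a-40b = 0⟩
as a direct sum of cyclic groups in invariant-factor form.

rank_ℚ(R)=1; free=2−1=1
SNF(R) diag = [5] → torsion [5]

Answer: M ≅ ℤ^1 ⊕ ℤ/5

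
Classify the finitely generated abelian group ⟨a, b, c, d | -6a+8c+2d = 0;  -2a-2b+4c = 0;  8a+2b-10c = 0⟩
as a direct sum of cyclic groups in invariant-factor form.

rank_ℚ(R)=3; free=4−3=1
SNF(R) diag = [2, 2, 6] → torsion [2, 2, 6]

Answer: M ≅ ℤ^1 ⊕ ℤ/2 ⊕ ℤ/2 ⊕ ℤ/6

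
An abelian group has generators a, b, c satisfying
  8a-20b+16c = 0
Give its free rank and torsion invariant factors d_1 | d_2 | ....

rank_ℚ(R)=1; free=3−1=2
SNF(R) diag = [4] → torsion [4]

Answer: M ≅ ℤ^2 ⊕ ℤ/4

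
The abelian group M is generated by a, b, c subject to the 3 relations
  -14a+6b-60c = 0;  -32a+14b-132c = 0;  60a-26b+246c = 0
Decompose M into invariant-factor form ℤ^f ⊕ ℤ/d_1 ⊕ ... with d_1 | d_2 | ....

rank_ℚ(R)=3; free=3−3=0
SNF(R) diag = [2, 2, 6] → torsion [2, 2, 6]

Answer: M ≅ ℤ/2 ⊕ ℤ/2 ⊕ ℤ/6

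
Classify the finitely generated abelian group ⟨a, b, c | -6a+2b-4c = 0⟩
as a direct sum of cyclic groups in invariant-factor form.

rank_ℚ(R)=1; free=3−1=2
SNF(R) diag = [2] → torsion [2]

Answer: M ≅ ℤ^2 ⊕ ℤ/2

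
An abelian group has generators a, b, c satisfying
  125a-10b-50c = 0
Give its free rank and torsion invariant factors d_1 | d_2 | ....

rank_ℚ(R)=1; free=3−1=2
SNF(R) diag = [5] → torsion [5]

Answer: M ≅ ℤ^2 ⊕ ℤ/5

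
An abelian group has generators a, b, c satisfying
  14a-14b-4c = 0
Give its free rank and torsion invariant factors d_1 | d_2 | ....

Answer: M ≅ ℤ^2 ⊕ ℤ/2

Derivation:
rank_ℚ(R)=1; free=3−1=2
SNF(R) diag = [2] → torsion [2]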